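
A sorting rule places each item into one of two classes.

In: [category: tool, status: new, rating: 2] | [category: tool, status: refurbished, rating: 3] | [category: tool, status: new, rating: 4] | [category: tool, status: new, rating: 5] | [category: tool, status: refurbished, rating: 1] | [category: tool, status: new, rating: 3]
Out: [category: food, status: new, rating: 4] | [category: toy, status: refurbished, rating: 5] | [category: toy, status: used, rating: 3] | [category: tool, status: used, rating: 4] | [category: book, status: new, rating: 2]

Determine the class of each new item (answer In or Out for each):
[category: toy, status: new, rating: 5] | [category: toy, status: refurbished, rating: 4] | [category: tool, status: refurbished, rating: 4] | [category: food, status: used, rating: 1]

A rule that fits every label: category is tool AND status is not used — true of each 'In' example, false of each 'Out' one.
Out: [category: toy, status: new, rating: 5], since category is toy, status is new.
Out: [category: toy, status: refurbished, rating: 4], since category is toy, status is refurbished.
In: [category: tool, status: refurbished, rating: 4], since category is tool, status is refurbished.
Out: [category: food, status: used, rating: 1], since category is food, status is used.

Out, Out, In, Out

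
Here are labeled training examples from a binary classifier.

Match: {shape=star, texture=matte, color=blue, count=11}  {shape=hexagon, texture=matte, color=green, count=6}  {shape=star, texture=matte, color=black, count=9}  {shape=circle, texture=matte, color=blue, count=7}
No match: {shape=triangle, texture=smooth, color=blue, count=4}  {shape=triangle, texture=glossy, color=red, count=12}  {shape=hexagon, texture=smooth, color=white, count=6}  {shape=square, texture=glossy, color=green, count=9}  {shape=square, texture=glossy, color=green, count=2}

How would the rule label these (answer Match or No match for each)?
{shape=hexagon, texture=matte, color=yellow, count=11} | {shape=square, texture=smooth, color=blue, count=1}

Match, No match

Looking at the examples, the only property every 'Match' case has and every 'No match' case lacks is: texture is matte.
Match: {shape=hexagon, texture=matte, color=yellow, count=11}, since texture is matte. No match: {shape=square, texture=smooth, color=blue, count=1}, since texture is smooth.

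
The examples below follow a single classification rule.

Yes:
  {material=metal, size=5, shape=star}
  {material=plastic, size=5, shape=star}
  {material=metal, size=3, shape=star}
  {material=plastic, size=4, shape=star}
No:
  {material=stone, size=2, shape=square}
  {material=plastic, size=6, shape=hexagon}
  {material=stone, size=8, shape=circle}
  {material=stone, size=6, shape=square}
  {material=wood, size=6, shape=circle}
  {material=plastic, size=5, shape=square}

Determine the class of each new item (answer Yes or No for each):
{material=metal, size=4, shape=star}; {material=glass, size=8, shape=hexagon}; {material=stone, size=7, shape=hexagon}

Yes, No, No

The distinguishing property — shape is star — holds for all the 'Yes' cases and none of the 'No' cases.
{material=metal, size=4, shape=star} — shape is star, hence Yes.
{material=glass, size=8, shape=hexagon} — shape is hexagon, hence No.
{material=stone, size=7, shape=hexagon} — shape is hexagon, hence No.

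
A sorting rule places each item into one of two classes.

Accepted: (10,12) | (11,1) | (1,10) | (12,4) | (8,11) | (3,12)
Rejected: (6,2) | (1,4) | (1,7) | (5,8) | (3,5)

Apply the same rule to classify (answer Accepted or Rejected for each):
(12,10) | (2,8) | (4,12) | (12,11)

Accepted, Rejected, Accepted, Accepted

The rule appears to be: max ≥ 10.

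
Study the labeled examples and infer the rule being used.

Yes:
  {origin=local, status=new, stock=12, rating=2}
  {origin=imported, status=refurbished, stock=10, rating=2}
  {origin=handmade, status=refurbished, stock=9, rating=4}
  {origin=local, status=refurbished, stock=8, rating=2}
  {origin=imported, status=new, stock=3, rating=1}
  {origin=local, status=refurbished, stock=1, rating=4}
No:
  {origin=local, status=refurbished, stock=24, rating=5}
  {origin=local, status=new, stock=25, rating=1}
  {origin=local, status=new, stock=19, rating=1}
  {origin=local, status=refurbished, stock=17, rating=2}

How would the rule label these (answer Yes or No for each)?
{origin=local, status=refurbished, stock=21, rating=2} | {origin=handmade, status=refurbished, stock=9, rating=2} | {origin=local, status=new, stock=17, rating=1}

The common property of the 'Yes' items is: stock ≤ 12. No 'No' item has it.

No, Yes, No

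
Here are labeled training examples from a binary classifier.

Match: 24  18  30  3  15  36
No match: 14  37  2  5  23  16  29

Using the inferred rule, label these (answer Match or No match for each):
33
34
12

Match, No match, Match

Rule: multiple of 3. This holds for each 'Match' example and fails for each 'No match' one.
33: 33 = 3·11 — fits, so Match.
34: 34 = 3·11 + 1 — doesn't match, so No match.
12: 12 = 3·4 — fits, so Match.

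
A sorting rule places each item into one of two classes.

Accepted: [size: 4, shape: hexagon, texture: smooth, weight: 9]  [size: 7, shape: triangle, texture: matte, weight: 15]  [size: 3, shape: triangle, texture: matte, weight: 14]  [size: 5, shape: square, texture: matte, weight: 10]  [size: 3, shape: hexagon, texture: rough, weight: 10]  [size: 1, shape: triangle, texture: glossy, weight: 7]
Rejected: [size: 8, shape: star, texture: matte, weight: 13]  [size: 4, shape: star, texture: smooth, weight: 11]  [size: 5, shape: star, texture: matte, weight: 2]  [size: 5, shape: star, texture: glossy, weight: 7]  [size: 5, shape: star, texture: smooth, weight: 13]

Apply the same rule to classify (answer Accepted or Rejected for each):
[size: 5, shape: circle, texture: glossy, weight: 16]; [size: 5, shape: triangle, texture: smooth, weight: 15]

Accepted, Accepted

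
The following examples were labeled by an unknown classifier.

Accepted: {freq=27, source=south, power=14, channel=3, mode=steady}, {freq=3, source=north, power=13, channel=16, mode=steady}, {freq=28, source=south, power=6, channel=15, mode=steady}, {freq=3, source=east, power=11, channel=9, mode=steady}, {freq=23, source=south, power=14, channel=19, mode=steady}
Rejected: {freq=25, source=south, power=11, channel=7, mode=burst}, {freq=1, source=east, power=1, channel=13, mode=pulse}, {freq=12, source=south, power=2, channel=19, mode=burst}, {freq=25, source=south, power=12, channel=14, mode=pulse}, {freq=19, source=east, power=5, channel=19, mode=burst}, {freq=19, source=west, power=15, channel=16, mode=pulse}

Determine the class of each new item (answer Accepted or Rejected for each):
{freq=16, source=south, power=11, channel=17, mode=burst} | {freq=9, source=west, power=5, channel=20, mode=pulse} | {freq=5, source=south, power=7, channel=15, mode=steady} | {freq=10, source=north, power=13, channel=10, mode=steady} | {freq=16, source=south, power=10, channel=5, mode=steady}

The pattern is that an item is 'Accepted' exactly when: mode is steady.
{freq=16, source=south, power=11, channel=17, mode=burst}: Rejected (mode is burst). {freq=9, source=west, power=5, channel=20, mode=pulse}: Rejected (mode is pulse). {freq=5, source=south, power=7, channel=15, mode=steady}: Accepted (mode is steady). {freq=10, source=north, power=13, channel=10, mode=steady}: Accepted (mode is steady). {freq=16, source=south, power=10, channel=5, mode=steady}: Accepted (mode is steady).

Rejected, Rejected, Accepted, Accepted, Accepted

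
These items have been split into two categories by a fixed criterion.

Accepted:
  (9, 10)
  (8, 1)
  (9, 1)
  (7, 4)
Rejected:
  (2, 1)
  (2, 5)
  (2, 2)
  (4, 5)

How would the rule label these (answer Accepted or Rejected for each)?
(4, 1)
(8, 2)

The pattern is that an item is 'Accepted' exactly when: first ≥ 5.
(4, 1) — first 4, hence Rejected. (8, 2) — first 8, hence Accepted.

Rejected, Accepted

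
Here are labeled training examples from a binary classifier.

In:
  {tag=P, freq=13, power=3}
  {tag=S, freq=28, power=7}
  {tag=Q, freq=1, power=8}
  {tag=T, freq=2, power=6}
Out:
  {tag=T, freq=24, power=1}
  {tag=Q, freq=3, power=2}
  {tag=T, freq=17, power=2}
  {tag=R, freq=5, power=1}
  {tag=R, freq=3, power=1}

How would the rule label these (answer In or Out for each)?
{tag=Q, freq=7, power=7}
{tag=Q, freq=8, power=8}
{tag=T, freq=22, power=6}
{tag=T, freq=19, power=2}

One predicate separates the groups cleanly: power ≥ 3.

In, In, In, Out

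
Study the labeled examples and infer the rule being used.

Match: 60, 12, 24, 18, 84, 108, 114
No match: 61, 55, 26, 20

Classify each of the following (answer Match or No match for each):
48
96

Match, Match

The common property of the 'Match' items is: multiple of 3. No 'No match' item has it.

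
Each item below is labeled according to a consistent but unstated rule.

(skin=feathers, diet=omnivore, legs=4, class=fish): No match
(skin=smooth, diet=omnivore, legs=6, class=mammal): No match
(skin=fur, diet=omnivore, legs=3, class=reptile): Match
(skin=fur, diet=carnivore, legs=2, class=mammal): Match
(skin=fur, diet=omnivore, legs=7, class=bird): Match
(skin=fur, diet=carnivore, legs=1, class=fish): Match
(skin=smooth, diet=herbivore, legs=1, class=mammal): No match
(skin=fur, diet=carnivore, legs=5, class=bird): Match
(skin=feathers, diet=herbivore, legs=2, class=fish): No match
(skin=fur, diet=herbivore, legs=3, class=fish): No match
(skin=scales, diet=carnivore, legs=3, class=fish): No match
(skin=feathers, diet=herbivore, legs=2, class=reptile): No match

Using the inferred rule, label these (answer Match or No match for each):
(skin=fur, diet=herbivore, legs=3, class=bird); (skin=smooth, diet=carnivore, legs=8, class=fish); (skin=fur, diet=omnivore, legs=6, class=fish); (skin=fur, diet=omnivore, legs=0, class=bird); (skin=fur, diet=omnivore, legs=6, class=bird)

No match, No match, Match, Match, Match

The pattern is that an item is 'Match' exactly when: skin is fur AND diet is not herbivore.
(skin=fur, diet=herbivore, legs=3, class=bird) — skin is fur, diet is herbivore, hence No match.
(skin=smooth, diet=carnivore, legs=8, class=fish) — skin is smooth, diet is carnivore, hence No match.
(skin=fur, diet=omnivore, legs=6, class=fish) — skin is fur, diet is omnivore, hence Match.
(skin=fur, diet=omnivore, legs=0, class=bird) — skin is fur, diet is omnivore, hence Match.
(skin=fur, diet=omnivore, legs=6, class=bird) — skin is fur, diet is omnivore, hence Match.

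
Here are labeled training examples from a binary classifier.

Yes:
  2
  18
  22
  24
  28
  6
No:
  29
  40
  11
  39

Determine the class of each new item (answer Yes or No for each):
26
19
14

Rule: even AND at most 28. This holds for each 'Yes' example and fails for each 'No' one.
26: 26 is even, 26 ≤ 28, checks out → Yes.
19: 19 is odd, 19 ≤ 28, doesn't match → No.
14: 14 is even, 14 ≤ 28, checks out → Yes.

Yes, No, Yes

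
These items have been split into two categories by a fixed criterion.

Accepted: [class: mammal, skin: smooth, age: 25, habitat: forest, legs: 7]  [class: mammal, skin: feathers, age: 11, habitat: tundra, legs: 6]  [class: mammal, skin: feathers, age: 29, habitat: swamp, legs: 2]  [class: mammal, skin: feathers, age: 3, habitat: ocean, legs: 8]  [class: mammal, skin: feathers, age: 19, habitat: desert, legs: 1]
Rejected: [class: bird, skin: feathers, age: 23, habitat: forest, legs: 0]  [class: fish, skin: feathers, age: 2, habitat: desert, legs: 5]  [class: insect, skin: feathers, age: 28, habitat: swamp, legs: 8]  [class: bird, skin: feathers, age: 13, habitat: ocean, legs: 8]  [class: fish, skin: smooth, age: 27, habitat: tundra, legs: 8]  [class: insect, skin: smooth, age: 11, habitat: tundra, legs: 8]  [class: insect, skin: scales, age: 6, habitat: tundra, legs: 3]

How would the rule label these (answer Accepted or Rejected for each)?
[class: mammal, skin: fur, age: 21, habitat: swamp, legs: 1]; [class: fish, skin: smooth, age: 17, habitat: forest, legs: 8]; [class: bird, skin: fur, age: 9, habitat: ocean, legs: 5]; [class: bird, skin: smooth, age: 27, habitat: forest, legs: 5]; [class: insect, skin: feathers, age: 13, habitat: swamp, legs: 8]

Every 'Accepted' example satisfies: class is mammal. None of the 'Rejected' examples do.
[class: mammal, skin: fur, age: 21, habitat: swamp, legs: 1]: class is mammal, fits → Accepted.
[class: fish, skin: smooth, age: 17, habitat: forest, legs: 8]: class is fish, does not fit → Rejected.
[class: bird, skin: fur, age: 9, habitat: ocean, legs: 5]: class is bird, does not fit → Rejected.
[class: bird, skin: smooth, age: 27, habitat: forest, legs: 5]: class is bird, does not fit → Rejected.
[class: insect, skin: feathers, age: 13, habitat: swamp, legs: 8]: class is insect, does not fit → Rejected.

Accepted, Rejected, Rejected, Rejected, Rejected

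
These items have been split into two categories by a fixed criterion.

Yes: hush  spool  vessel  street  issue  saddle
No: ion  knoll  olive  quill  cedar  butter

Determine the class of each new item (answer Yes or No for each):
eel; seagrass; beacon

No, Yes, No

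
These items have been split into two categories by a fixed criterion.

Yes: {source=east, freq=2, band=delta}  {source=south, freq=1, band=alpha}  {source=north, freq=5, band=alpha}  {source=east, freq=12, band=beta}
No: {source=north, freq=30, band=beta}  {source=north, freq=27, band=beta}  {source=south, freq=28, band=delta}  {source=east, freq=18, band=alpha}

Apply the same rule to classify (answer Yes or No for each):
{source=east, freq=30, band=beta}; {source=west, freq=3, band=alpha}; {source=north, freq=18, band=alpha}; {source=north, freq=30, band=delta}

Every 'Yes' example satisfies: freq ≤ 12. None of the 'No' examples do.
No: {source=east, freq=30, band=beta}, since freq = 30. Yes: {source=west, freq=3, band=alpha}, since freq = 3. No: {source=north, freq=18, band=alpha}, since freq = 18. No: {source=north, freq=30, band=delta}, since freq = 30.

No, Yes, No, No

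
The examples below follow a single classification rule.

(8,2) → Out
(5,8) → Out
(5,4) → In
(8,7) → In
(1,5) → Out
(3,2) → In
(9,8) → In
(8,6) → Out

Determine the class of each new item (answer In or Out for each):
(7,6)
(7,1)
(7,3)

The pattern is that an item is 'In' exactly when: |first − second| ≤ 1.
In: (7,6), since |7−6| = 1. Out: (7,1), since |7−1| = 6. Out: (7,3), since |7−3| = 4.

In, Out, Out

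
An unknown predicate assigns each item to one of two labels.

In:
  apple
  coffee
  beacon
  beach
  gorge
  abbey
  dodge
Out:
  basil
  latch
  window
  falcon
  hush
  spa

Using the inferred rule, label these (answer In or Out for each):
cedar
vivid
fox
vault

The simplest hypothesis consistent with all the labels is: contains 'e'.

In, Out, Out, Out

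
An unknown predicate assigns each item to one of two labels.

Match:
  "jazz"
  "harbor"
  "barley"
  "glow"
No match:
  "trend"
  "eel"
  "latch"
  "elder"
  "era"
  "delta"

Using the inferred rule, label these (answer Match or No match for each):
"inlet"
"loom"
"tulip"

No match, Match, No match

A rule that fits every label: even length — true of each 'Match' example, false of each 'No match' one.
"inlet": No match (length 5). "loom": Match (length 4). "tulip": No match (length 5).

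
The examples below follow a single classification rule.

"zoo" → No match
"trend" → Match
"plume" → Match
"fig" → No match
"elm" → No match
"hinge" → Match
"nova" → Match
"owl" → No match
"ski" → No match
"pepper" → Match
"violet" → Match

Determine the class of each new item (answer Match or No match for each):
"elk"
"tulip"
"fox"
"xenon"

No match, Match, No match, Match

The distinguishing property — length ≥ 4 — holds for all the 'Match' cases and none of the 'No match' cases.
"elk": length 3 — does not satisfy this, so No match. "tulip": length 5 — has this property, so Match. "fox": length 3 — does not satisfy this, so No match. "xenon": length 5 — has this property, so Match.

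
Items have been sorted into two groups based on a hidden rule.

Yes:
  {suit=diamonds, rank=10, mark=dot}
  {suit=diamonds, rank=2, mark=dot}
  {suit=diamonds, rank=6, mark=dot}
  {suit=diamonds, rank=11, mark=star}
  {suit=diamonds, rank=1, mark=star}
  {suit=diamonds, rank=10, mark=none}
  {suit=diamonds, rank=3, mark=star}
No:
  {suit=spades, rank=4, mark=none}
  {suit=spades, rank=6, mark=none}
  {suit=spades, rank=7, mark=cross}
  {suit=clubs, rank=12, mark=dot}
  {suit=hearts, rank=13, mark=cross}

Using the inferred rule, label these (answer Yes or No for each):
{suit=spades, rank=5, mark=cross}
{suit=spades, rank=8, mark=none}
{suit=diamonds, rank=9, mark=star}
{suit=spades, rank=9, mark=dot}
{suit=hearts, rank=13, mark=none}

Checking candidate rules against both groups, what survives is: suit is diamonds.
{suit=spades, rank=5, mark=cross}: suit is spades — does not fit, so No. {suit=spades, rank=8, mark=none}: suit is spades — does not fit, so No. {suit=diamonds, rank=9, mark=star}: suit is diamonds — checks out, so Yes. {suit=spades, rank=9, mark=dot}: suit is spades — does not fit, so No. {suit=hearts, rank=13, mark=none}: suit is hearts — does not fit, so No.

No, No, Yes, No, No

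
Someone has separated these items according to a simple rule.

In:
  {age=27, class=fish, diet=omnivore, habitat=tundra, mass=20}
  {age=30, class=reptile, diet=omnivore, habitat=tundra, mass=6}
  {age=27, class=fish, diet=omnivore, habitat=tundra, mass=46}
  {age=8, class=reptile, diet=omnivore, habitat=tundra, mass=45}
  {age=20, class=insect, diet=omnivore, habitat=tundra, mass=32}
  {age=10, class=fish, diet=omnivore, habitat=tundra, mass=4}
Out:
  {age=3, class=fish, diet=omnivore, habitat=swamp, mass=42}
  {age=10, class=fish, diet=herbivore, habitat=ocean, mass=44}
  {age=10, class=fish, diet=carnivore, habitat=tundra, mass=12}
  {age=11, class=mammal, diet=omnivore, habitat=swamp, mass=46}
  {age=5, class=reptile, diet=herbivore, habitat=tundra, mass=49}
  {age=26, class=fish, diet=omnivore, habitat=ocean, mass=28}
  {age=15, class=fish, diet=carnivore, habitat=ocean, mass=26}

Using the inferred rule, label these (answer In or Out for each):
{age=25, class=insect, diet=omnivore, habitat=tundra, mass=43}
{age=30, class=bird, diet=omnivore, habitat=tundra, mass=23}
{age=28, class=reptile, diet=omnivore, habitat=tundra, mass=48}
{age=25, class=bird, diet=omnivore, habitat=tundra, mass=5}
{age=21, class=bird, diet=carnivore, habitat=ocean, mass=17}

The classifier is using: diet is omnivore AND habitat is tundra.
{age=25, class=insect, diet=omnivore, habitat=tundra, mass=43} — diet is omnivore, habitat is tundra, hence In. {age=30, class=bird, diet=omnivore, habitat=tundra, mass=23} — diet is omnivore, habitat is tundra, hence In. {age=28, class=reptile, diet=omnivore, habitat=tundra, mass=48} — diet is omnivore, habitat is tundra, hence In. {age=25, class=bird, diet=omnivore, habitat=tundra, mass=5} — diet is omnivore, habitat is tundra, hence In. {age=21, class=bird, diet=carnivore, habitat=ocean, mass=17} — diet is carnivore, habitat is ocean, hence Out.

In, In, In, In, Out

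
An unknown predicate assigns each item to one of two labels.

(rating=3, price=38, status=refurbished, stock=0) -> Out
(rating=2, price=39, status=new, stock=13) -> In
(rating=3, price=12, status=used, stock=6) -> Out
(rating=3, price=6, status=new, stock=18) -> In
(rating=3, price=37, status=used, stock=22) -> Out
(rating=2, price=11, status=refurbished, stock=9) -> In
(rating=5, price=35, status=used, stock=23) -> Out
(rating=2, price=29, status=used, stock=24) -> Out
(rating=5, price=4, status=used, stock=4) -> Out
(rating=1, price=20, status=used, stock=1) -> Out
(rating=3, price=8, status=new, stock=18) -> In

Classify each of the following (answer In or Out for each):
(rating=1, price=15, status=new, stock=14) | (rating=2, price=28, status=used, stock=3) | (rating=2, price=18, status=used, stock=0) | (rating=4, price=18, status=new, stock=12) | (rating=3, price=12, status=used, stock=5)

A rule that fits every label: stock ≥ 9 AND stock ≤ 18 — true of each 'In' example, false of each 'Out' one.
(rating=1, price=15, status=new, stock=14): In (stock = 14).
(rating=2, price=28, status=used, stock=3): Out (stock = 3).
(rating=2, price=18, status=used, stock=0): Out (stock = 0).
(rating=4, price=18, status=new, stock=12): In (stock = 12).
(rating=3, price=12, status=used, stock=5): Out (stock = 5).

In, Out, Out, In, Out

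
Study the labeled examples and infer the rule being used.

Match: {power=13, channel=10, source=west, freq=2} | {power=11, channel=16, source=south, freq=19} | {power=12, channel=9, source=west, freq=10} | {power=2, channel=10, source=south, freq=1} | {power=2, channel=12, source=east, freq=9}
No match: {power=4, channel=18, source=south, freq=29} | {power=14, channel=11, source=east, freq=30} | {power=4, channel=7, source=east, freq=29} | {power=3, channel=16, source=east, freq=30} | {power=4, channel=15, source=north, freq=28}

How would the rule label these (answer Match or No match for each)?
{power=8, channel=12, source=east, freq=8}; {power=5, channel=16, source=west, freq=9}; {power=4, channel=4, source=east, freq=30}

Match, Match, No match

The simplest hypothesis consistent with all the labels is: freq ≤ 19.
{power=8, channel=12, source=east, freq=8}: freq = 8 — fits, so Match. {power=5, channel=16, source=west, freq=9}: freq = 9 — fits, so Match. {power=4, channel=4, source=east, freq=30}: freq = 30 — lacks this property, so No match.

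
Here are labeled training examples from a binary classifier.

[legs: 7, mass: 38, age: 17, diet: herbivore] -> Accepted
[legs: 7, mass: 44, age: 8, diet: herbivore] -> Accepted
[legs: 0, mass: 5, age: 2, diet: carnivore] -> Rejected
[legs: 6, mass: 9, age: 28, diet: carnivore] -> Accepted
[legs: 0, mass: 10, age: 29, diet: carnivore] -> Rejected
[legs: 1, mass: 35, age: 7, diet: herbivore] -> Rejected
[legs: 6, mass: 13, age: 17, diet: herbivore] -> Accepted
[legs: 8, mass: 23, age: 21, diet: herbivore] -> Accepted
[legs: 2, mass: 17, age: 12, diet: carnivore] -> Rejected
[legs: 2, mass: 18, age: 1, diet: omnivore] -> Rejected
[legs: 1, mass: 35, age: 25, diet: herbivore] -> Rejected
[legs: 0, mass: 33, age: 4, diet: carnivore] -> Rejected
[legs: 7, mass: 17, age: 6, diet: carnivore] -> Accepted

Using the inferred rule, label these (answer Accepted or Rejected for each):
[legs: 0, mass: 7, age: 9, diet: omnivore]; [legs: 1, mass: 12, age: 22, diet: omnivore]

Rejected, Rejected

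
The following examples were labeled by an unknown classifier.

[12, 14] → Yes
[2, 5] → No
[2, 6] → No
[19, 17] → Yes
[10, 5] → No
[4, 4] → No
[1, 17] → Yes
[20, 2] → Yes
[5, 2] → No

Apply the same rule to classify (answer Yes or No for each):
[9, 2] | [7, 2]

The distinguishing property — sum ≥ 18 — holds for all the 'Yes' cases and none of the 'No' cases.

No, No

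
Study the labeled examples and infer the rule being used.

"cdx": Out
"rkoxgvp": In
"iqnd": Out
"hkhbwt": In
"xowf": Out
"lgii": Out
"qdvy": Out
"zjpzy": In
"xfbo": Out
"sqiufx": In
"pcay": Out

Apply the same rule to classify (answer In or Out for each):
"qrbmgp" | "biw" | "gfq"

One predicate separates the groups cleanly: length ≥ 5.

In, Out, Out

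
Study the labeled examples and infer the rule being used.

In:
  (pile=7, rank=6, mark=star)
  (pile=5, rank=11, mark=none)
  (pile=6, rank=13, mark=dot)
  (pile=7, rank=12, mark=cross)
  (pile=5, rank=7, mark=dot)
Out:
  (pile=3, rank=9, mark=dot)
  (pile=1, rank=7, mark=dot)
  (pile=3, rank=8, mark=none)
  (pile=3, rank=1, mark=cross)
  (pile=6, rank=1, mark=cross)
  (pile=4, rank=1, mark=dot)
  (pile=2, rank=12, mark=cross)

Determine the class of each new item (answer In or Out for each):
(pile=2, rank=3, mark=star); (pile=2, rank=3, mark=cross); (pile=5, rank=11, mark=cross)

Rule: pile ≥ 4 AND rank ≥ 6. This holds for each 'In' example and fails for each 'Out' one.
(pile=2, rank=3, mark=star) → pile = 2, rank = 3 → Out. (pile=2, rank=3, mark=cross) → pile = 2, rank = 3 → Out. (pile=5, rank=11, mark=cross) → pile = 5, rank = 11 → In.

Out, Out, In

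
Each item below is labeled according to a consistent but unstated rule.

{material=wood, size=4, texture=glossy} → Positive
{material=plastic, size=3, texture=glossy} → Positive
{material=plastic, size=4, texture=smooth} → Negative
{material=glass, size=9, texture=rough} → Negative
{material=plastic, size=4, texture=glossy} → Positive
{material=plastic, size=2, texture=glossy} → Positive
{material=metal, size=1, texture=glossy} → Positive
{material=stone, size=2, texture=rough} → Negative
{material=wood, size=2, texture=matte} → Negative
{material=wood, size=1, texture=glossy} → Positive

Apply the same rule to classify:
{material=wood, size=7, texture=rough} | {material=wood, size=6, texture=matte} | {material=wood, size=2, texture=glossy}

Negative, Negative, Positive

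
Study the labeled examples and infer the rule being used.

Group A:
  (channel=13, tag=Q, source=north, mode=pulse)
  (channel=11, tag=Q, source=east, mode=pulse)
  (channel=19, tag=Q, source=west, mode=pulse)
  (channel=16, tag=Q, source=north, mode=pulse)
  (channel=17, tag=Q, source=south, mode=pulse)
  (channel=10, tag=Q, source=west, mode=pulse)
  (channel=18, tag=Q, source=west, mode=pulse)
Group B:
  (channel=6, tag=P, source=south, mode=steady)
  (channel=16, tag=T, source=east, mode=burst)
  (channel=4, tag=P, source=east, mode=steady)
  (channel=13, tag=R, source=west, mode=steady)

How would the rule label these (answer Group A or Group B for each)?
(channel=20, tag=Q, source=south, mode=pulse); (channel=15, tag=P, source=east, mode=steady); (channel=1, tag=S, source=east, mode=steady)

Group A, Group B, Group B

A rule that fits every label: tag is Q — true of each 'Group A' example, false of each 'Group B' one.
(channel=20, tag=Q, source=south, mode=pulse): Group A (tag is Q).
(channel=15, tag=P, source=east, mode=steady): Group B (tag is P).
(channel=1, tag=S, source=east, mode=steady): Group B (tag is S).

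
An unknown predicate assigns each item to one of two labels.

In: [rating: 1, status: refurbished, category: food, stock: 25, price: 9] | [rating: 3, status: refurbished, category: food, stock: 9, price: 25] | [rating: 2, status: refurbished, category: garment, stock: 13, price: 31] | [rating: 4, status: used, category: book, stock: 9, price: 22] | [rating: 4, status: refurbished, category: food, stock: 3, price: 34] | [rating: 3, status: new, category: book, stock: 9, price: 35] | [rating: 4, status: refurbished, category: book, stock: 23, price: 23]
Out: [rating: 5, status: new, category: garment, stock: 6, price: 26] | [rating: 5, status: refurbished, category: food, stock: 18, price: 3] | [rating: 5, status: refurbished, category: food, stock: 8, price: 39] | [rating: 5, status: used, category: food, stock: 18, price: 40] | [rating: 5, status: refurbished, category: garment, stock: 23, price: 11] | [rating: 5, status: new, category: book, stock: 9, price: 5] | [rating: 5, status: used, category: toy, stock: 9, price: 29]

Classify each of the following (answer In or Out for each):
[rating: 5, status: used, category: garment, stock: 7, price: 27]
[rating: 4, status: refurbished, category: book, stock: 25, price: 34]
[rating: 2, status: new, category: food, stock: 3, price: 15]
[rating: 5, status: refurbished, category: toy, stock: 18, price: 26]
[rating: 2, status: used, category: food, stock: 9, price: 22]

The distinguishing property — rating ≤ 4 — holds for all the 'In' cases and none of the 'Out' cases.

Out, In, In, Out, In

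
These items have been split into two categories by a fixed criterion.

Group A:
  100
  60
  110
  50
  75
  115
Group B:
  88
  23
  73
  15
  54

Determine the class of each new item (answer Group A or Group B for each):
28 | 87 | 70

Group B, Group B, Group A

Rule: multiple of 5 AND at least 23. This holds for each 'Group A' example and fails for each 'Group B' one.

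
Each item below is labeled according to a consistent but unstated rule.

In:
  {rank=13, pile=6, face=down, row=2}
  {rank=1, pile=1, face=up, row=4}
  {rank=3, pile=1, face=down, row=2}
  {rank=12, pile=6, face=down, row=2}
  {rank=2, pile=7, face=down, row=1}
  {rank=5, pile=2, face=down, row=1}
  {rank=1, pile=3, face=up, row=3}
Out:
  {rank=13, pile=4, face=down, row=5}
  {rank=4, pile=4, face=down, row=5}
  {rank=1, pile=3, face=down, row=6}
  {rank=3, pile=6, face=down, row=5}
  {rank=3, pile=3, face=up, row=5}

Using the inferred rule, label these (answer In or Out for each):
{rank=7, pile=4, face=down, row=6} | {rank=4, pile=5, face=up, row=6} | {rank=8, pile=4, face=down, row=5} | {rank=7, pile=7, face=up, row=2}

Out, Out, Out, In

'In' ⟺ row ≤ 4.
Out: {rank=7, pile=4, face=down, row=6}, since row = 6.
Out: {rank=4, pile=5, face=up, row=6}, since row = 6.
Out: {rank=8, pile=4, face=down, row=5}, since row = 5.
In: {rank=7, pile=7, face=up, row=2}, since row = 2.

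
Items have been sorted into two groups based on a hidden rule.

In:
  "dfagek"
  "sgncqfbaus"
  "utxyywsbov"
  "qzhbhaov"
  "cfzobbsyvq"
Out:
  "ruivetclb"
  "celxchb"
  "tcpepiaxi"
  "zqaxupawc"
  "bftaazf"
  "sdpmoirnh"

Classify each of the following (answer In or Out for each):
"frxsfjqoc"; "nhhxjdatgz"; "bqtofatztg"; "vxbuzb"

Out, In, In, In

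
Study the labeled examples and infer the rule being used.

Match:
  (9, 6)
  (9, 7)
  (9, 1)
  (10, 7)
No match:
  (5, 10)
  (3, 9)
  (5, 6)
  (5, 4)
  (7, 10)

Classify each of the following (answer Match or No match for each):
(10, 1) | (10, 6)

Match, Match

The rule appears to be: first ≥ 9.
(10, 1): first 10, passes → Match.
(10, 6): first 10, passes → Match.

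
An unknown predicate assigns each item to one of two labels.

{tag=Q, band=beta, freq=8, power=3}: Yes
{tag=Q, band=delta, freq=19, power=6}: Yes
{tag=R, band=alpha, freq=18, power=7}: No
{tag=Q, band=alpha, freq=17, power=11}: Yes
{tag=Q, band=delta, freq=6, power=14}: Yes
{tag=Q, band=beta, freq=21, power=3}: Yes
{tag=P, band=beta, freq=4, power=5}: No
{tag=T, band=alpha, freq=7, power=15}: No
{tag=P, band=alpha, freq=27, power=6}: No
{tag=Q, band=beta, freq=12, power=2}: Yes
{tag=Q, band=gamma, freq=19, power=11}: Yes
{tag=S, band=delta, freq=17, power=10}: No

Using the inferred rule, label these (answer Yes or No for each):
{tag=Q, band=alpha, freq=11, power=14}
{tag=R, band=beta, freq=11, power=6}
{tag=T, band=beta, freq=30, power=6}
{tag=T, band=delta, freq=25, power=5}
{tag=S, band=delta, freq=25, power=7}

'Yes' ⟺ tag is Q.
{tag=Q, band=alpha, freq=11, power=14} → tag is Q → Yes. {tag=R, band=beta, freq=11, power=6} → tag is R → No. {tag=T, band=beta, freq=30, power=6} → tag is T → No. {tag=T, band=delta, freq=25, power=5} → tag is T → No. {tag=S, band=delta, freq=25, power=7} → tag is S → No.

Yes, No, No, No, No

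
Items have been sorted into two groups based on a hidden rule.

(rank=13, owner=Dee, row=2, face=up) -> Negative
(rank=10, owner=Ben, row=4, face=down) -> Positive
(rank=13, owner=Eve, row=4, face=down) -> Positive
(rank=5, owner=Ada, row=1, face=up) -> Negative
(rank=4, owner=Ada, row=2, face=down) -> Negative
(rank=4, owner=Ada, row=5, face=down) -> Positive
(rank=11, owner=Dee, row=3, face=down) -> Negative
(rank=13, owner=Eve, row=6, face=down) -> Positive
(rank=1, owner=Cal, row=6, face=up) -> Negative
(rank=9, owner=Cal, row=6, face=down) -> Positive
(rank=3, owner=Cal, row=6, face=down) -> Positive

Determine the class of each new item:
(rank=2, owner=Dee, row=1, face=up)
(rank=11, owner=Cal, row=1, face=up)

The classifier is using: face is down AND row ≥ 4.
(rank=2, owner=Dee, row=1, face=up): face is up, row = 1, lacks this property → Negative.
(rank=11, owner=Cal, row=1, face=up): face is up, row = 1, lacks this property → Negative.

Negative, Negative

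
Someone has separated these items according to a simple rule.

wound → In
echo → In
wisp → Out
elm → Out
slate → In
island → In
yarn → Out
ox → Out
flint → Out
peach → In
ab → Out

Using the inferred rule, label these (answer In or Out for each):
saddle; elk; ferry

In, Out, Out

The classifier is using: has ≥ 2 vowels.
saddle → 2 vowels → In. elk → 1 vowel → Out. ferry → 1 vowel → Out.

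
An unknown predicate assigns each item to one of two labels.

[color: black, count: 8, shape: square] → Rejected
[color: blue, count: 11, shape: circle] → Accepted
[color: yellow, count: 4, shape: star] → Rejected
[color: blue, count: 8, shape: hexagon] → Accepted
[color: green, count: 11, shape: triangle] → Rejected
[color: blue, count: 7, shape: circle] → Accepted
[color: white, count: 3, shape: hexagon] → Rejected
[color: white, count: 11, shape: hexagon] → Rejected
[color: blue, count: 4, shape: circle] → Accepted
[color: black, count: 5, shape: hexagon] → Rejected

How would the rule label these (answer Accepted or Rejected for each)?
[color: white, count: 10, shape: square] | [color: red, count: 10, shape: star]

A rule that fits every label: color is blue — true of each 'Accepted' example, false of each 'Rejected' one.
Rejected: [color: white, count: 10, shape: square], since color is white. Rejected: [color: red, count: 10, shape: star], since color is red.

Rejected, Rejected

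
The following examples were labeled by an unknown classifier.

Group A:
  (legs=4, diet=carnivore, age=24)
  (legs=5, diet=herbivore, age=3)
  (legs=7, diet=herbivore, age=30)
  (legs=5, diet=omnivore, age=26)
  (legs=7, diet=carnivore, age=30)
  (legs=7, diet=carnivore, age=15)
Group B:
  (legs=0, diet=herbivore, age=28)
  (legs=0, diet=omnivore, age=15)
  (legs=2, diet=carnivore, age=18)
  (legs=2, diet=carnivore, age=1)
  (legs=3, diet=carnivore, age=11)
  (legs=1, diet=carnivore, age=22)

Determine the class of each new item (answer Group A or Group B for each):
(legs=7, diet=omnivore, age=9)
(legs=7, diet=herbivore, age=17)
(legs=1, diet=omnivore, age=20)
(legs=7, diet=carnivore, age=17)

One predicate separates the groups cleanly: legs ≥ 4.
(legs=7, diet=omnivore, age=9): legs = 7, meets the rule → Group A. (legs=7, diet=herbivore, age=17): legs = 7, meets the rule → Group A. (legs=1, diet=omnivore, age=20): legs = 1, does not pass → Group B. (legs=7, diet=carnivore, age=17): legs = 7, meets the rule → Group A.

Group A, Group A, Group B, Group A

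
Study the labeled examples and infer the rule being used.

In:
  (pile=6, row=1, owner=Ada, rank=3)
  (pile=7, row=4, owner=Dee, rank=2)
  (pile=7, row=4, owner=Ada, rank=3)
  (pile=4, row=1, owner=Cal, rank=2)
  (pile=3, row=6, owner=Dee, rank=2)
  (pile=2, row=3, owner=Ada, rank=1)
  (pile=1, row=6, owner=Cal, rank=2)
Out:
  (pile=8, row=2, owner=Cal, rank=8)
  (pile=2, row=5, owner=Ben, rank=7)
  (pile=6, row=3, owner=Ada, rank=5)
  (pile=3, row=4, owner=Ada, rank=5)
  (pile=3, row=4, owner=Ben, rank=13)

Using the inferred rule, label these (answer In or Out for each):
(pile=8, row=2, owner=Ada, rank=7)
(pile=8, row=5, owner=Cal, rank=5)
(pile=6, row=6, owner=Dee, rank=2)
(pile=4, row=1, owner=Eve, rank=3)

Out, Out, In, In

'In' ⟺ rank ≤ 3.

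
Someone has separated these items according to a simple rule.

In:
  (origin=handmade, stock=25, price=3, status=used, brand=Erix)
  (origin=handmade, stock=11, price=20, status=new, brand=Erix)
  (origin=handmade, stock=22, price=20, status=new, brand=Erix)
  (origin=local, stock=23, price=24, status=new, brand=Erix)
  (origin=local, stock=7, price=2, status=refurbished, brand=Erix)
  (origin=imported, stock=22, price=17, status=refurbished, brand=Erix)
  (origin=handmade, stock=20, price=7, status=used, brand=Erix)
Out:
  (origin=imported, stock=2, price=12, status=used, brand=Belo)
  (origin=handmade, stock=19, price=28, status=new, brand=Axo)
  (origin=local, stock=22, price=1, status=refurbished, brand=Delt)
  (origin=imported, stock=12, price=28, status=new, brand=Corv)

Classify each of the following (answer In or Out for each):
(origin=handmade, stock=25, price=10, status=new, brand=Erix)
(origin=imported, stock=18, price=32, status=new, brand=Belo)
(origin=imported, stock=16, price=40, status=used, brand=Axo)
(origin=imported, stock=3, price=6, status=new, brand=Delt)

In, Out, Out, Out

Every 'In' example satisfies: brand is Erix. None of the 'Out' examples do.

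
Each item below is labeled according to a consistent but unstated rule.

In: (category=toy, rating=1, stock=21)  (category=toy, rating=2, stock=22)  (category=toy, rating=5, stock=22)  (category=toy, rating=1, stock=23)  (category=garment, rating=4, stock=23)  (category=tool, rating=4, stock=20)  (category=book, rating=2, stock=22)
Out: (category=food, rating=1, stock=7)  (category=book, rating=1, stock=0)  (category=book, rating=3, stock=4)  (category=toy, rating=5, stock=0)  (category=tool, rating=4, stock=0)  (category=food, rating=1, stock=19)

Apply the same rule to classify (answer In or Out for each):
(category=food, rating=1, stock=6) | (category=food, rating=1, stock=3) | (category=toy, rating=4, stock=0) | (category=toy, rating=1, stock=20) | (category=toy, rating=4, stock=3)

Out, Out, Out, In, Out

'In' ⟺ stock ≥ 20.
(category=food, rating=1, stock=6) — stock = 6, hence Out.
(category=food, rating=1, stock=3) — stock = 3, hence Out.
(category=toy, rating=4, stock=0) — stock = 0, hence Out.
(category=toy, rating=1, stock=20) — stock = 20, hence In.
(category=toy, rating=4, stock=3) — stock = 3, hence Out.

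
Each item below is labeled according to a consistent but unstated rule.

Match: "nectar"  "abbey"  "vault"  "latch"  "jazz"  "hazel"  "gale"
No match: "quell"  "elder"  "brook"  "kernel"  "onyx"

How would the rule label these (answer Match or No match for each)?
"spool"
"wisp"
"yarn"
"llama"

The distinguishing property — contains 'a' — holds for all the 'Match' cases and none of the 'No match' cases.
"spool": no 'a' — does not satisfy this, so No match.
"wisp": no 'a' — does not satisfy this, so No match.
"yarn": has 'a' — checks out, so Match.
"llama": has 'a' — checks out, so Match.

No match, No match, Match, Match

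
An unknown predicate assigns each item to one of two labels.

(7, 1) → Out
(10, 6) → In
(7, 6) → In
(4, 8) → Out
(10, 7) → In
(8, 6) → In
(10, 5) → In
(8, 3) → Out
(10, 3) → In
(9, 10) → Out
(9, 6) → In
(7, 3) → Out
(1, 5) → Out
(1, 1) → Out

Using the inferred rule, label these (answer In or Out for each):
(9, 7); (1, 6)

One predicate separates the groups cleanly: first > second AND sum ≥ 12.
(9, 7) → 9 > 7, 9+7 = 16 → In. (1, 6) → 1 < 6, 1+6 = 7 → Out.

In, Out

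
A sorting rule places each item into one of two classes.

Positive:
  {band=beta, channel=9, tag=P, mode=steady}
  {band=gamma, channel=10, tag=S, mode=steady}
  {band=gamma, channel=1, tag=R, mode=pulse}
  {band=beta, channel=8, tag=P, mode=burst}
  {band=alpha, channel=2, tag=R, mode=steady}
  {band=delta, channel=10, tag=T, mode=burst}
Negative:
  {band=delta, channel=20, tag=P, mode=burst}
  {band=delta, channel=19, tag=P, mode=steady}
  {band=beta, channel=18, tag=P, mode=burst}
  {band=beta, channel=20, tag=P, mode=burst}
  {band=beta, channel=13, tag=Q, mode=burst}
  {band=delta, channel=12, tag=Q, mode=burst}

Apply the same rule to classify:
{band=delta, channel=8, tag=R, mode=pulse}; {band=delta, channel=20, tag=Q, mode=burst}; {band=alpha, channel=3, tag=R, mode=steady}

Positive, Negative, Positive

Rule: channel ≤ 10. This holds for each 'Positive' example and fails for each 'Negative' one.
{band=delta, channel=8, tag=R, mode=pulse} → channel = 8 → Positive. {band=delta, channel=20, tag=Q, mode=burst} → channel = 20 → Negative. {band=alpha, channel=3, tag=R, mode=steady} → channel = 3 → Positive.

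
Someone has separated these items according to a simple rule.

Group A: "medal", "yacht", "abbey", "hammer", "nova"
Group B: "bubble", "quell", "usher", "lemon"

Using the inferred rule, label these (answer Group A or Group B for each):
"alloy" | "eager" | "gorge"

The simplest hypothesis consistent with all the labels is: contains 'a'.
Group A: "alloy", since has 'a'. Group A: "eager", since has 'a'. Group B: "gorge", since no 'a'.

Group A, Group A, Group B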